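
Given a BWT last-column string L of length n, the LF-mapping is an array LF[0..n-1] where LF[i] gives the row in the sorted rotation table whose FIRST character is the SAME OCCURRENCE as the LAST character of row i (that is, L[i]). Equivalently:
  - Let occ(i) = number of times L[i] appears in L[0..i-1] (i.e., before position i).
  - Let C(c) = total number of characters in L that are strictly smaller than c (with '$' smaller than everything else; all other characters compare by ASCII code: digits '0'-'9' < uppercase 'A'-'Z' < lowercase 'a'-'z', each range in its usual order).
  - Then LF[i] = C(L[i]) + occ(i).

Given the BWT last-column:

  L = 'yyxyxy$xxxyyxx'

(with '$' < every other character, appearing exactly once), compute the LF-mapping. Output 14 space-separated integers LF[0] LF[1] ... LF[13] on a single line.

Answer: 8 9 1 10 2 11 0 3 4 5 12 13 6 7

Derivation:
Char counts: '$':1, 'x':7, 'y':6
C (first-col start): C('$')=0, C('x')=1, C('y')=8
L[0]='y': occ=0, LF[0]=C('y')+0=8+0=8
L[1]='y': occ=1, LF[1]=C('y')+1=8+1=9
L[2]='x': occ=0, LF[2]=C('x')+0=1+0=1
L[3]='y': occ=2, LF[3]=C('y')+2=8+2=10
L[4]='x': occ=1, LF[4]=C('x')+1=1+1=2
L[5]='y': occ=3, LF[5]=C('y')+3=8+3=11
L[6]='$': occ=0, LF[6]=C('$')+0=0+0=0
L[7]='x': occ=2, LF[7]=C('x')+2=1+2=3
L[8]='x': occ=3, LF[8]=C('x')+3=1+3=4
L[9]='x': occ=4, LF[9]=C('x')+4=1+4=5
L[10]='y': occ=4, LF[10]=C('y')+4=8+4=12
L[11]='y': occ=5, LF[11]=C('y')+5=8+5=13
L[12]='x': occ=5, LF[12]=C('x')+5=1+5=6
L[13]='x': occ=6, LF[13]=C('x')+6=1+6=7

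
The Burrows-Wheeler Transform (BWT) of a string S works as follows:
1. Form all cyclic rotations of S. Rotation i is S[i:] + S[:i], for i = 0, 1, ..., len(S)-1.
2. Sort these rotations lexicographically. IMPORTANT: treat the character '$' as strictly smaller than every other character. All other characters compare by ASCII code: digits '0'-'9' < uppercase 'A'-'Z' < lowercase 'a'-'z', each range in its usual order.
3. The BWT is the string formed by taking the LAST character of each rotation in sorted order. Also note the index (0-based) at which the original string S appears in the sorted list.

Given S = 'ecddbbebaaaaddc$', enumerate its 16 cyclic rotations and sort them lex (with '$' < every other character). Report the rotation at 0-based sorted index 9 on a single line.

Answer: cddbbebaaaaddc$e

Derivation:
All 16 rotations (rotation i = S[i:]+S[:i]):
  rot[0] = ecddbbebaaaaddc$
  rot[1] = cddbbebaaaaddc$e
  rot[2] = ddbbebaaaaddc$ec
  rot[3] = dbbebaaaaddc$ecd
  rot[4] = bbebaaaaddc$ecdd
  rot[5] = bebaaaaddc$ecddb
  rot[6] = ebaaaaddc$ecddbb
  rot[7] = baaaaddc$ecddbbe
  rot[8] = aaaaddc$ecddbbeb
  rot[9] = aaaddc$ecddbbeba
  rot[10] = aaddc$ecddbbebaa
  rot[11] = addc$ecddbbebaaa
  rot[12] = ddc$ecddbbebaaaa
  rot[13] = dc$ecddbbebaaaad
  rot[14] = c$ecddbbebaaaadd
  rot[15] = $ecddbbebaaaaddc
Sorted (with $ < everything):
  sorted[0] = $ecddbbebaaaaddc
  sorted[1] = aaaaddc$ecddbbeb
  sorted[2] = aaaddc$ecddbbeba
  sorted[3] = aaddc$ecddbbebaa
  sorted[4] = addc$ecddbbebaaa
  sorted[5] = baaaaddc$ecddbbe
  sorted[6] = bbebaaaaddc$ecdd
  sorted[7] = bebaaaaddc$ecddb
  sorted[8] = c$ecddbbebaaaadd
  sorted[9] = cddbbebaaaaddc$e
  sorted[10] = dbbebaaaaddc$ecd
  sorted[11] = dc$ecddbbebaaaad
  sorted[12] = ddbbebaaaaddc$ec
  sorted[13] = ddc$ecddbbebaaaa
  sorted[14] = ebaaaaddc$ecddbb
  sorted[15] = ecddbbebaaaaddc$
sorted[9] = cddbbebaaaaddc$e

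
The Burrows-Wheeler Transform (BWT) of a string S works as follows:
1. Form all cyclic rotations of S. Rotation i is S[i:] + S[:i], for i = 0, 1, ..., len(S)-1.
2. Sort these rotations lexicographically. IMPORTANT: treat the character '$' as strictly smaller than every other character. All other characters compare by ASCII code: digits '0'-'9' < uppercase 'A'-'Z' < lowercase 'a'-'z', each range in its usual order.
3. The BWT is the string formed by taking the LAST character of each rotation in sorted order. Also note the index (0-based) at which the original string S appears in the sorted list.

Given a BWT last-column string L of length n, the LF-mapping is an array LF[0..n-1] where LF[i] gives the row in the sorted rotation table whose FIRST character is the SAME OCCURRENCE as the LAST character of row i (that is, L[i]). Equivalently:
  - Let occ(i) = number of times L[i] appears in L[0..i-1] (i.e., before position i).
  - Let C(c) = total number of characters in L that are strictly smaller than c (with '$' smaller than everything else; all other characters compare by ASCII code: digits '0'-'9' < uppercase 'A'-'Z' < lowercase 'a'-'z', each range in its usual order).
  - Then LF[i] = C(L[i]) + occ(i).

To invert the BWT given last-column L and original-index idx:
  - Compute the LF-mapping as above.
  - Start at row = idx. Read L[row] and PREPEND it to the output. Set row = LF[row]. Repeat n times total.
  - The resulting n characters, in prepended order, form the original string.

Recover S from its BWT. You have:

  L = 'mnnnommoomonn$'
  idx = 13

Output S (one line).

Answer: oomnononmnmnm$

Derivation:
LF mapping: 1 5 6 7 10 2 3 11 12 4 13 8 9 0
Walk LF starting at row 13, prepending L[row]:
  step 1: row=13, L[13]='$', prepend. Next row=LF[13]=0
  step 2: row=0, L[0]='m', prepend. Next row=LF[0]=1
  step 3: row=1, L[1]='n', prepend. Next row=LF[1]=5
  step 4: row=5, L[5]='m', prepend. Next row=LF[5]=2
  step 5: row=2, L[2]='n', prepend. Next row=LF[2]=6
  step 6: row=6, L[6]='m', prepend. Next row=LF[6]=3
  step 7: row=3, L[3]='n', prepend. Next row=LF[3]=7
  step 8: row=7, L[7]='o', prepend. Next row=LF[7]=11
  step 9: row=11, L[11]='n', prepend. Next row=LF[11]=8
  step 10: row=8, L[8]='o', prepend. Next row=LF[8]=12
  step 11: row=12, L[12]='n', prepend. Next row=LF[12]=9
  step 12: row=9, L[9]='m', prepend. Next row=LF[9]=4
  step 13: row=4, L[4]='o', prepend. Next row=LF[4]=10
  step 14: row=10, L[10]='o', prepend. Next row=LF[10]=13
Reversed output: oomnononmnmnm$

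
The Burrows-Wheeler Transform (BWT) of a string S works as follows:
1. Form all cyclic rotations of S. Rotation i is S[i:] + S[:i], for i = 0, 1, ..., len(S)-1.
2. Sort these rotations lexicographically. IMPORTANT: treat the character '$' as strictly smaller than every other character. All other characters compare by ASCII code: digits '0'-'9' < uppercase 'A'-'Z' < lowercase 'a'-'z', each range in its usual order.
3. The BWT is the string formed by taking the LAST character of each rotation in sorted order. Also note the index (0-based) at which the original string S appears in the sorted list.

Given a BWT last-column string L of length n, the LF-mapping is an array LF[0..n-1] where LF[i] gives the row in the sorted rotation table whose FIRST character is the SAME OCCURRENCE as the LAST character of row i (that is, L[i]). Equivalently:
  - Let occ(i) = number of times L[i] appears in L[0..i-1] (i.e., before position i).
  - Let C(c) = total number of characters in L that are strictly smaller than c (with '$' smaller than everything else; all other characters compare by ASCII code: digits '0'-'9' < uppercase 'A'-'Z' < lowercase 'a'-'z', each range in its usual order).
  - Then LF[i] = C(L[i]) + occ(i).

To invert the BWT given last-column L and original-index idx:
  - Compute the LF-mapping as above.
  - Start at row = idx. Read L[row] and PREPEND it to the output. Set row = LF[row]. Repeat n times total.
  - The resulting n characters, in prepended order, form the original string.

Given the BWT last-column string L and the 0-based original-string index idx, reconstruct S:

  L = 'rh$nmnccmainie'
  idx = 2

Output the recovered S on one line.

LF mapping: 13 5 0 10 8 11 2 3 9 1 6 12 7 4
Walk LF starting at row 2, prepending L[row]:
  step 1: row=2, L[2]='$', prepend. Next row=LF[2]=0
  step 2: row=0, L[0]='r', prepend. Next row=LF[0]=13
  step 3: row=13, L[13]='e', prepend. Next row=LF[13]=4
  step 4: row=4, L[4]='m', prepend. Next row=LF[4]=8
  step 5: row=8, L[8]='m', prepend. Next row=LF[8]=9
  step 6: row=9, L[9]='a', prepend. Next row=LF[9]=1
  step 7: row=1, L[1]='h', prepend. Next row=LF[1]=5
  step 8: row=5, L[5]='n', prepend. Next row=LF[5]=11
  step 9: row=11, L[11]='n', prepend. Next row=LF[11]=12
  step 10: row=12, L[12]='i', prepend. Next row=LF[12]=7
  step 11: row=7, L[7]='c', prepend. Next row=LF[7]=3
  step 12: row=3, L[3]='n', prepend. Next row=LF[3]=10
  step 13: row=10, L[10]='i', prepend. Next row=LF[10]=6
  step 14: row=6, L[6]='c', prepend. Next row=LF[6]=2
Reversed output: cincinnhammer$

Answer: cincinnhammer$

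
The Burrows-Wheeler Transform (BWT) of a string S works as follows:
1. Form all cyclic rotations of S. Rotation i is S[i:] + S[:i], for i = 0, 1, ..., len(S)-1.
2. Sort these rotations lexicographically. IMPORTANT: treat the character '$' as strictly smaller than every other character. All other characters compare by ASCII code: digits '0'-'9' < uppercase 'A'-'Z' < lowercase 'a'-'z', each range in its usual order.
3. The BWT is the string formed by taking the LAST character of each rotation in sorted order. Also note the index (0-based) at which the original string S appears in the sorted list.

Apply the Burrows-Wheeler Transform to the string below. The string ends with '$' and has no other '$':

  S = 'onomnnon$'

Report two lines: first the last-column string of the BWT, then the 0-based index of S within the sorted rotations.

Answer: noomonnn$
8

Derivation:
All 9 rotations (rotation i = S[i:]+S[:i]):
  rot[0] = onomnnon$
  rot[1] = nomnnon$o
  rot[2] = omnnon$on
  rot[3] = mnnon$ono
  rot[4] = nnon$onom
  rot[5] = non$onomn
  rot[6] = on$onomnn
  rot[7] = n$onomnno
  rot[8] = $onomnnon
Sorted (with $ < everything):
  sorted[0] = $onomnnon  (last char: 'n')
  sorted[1] = mnnon$ono  (last char: 'o')
  sorted[2] = n$onomnno  (last char: 'o')
  sorted[3] = nnon$onom  (last char: 'm')
  sorted[4] = nomnnon$o  (last char: 'o')
  sorted[5] = non$onomn  (last char: 'n')
  sorted[6] = omnnon$on  (last char: 'n')
  sorted[7] = on$onomnn  (last char: 'n')
  sorted[8] = onomnnon$  (last char: '$')
Last column: noomonnn$
Original string S is at sorted index 8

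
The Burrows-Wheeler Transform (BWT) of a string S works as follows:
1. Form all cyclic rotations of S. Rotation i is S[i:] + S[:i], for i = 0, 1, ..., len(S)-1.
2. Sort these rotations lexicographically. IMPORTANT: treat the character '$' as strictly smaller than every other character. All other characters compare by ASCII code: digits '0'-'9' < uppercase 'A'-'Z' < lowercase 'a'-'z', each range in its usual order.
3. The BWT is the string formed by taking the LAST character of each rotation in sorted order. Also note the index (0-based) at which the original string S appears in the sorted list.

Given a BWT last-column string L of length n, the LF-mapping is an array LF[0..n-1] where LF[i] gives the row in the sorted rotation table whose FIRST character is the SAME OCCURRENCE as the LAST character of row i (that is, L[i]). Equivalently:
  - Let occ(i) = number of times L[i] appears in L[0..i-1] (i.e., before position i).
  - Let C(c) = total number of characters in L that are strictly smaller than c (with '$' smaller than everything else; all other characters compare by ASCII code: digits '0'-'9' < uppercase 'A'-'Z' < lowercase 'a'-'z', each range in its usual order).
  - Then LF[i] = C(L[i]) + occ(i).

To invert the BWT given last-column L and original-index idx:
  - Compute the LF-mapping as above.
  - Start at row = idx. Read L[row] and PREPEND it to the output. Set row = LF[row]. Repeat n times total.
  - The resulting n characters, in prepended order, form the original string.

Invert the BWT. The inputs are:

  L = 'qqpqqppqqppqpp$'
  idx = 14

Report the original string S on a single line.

Answer: qqpqpppqppqpqq$

Derivation:
LF mapping: 8 9 1 10 11 2 3 12 13 4 5 14 6 7 0
Walk LF starting at row 14, prepending L[row]:
  step 1: row=14, L[14]='$', prepend. Next row=LF[14]=0
  step 2: row=0, L[0]='q', prepend. Next row=LF[0]=8
  step 3: row=8, L[8]='q', prepend. Next row=LF[8]=13
  step 4: row=13, L[13]='p', prepend. Next row=LF[13]=7
  step 5: row=7, L[7]='q', prepend. Next row=LF[7]=12
  step 6: row=12, L[12]='p', prepend. Next row=LF[12]=6
  step 7: row=6, L[6]='p', prepend. Next row=LF[6]=3
  step 8: row=3, L[3]='q', prepend. Next row=LF[3]=10
  step 9: row=10, L[10]='p', prepend. Next row=LF[10]=5
  step 10: row=5, L[5]='p', prepend. Next row=LF[5]=2
  step 11: row=2, L[2]='p', prepend. Next row=LF[2]=1
  step 12: row=1, L[1]='q', prepend. Next row=LF[1]=9
  step 13: row=9, L[9]='p', prepend. Next row=LF[9]=4
  step 14: row=4, L[4]='q', prepend. Next row=LF[4]=11
  step 15: row=11, L[11]='q', prepend. Next row=LF[11]=14
Reversed output: qqpqpppqppqpqq$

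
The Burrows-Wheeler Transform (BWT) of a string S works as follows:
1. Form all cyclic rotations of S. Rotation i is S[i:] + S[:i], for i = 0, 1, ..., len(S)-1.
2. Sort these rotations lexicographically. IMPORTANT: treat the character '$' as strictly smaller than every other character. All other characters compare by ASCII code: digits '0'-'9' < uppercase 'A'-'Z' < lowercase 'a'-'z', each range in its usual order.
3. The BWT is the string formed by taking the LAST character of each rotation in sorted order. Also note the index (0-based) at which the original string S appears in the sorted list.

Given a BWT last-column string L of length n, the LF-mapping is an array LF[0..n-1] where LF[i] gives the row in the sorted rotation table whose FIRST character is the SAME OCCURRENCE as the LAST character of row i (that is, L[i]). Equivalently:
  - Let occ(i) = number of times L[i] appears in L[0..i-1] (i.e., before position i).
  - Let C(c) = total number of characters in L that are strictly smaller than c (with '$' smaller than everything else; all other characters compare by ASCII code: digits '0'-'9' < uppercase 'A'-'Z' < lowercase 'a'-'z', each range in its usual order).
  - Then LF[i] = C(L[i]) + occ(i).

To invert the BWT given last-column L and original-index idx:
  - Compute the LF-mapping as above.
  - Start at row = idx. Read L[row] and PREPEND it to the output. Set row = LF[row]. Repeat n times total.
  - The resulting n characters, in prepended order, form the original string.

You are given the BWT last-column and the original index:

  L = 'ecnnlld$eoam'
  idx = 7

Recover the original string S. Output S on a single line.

LF mapping: 4 2 9 10 6 7 3 0 5 11 1 8
Walk LF starting at row 7, prepending L[row]:
  step 1: row=7, L[7]='$', prepend. Next row=LF[7]=0
  step 2: row=0, L[0]='e', prepend. Next row=LF[0]=4
  step 3: row=4, L[4]='l', prepend. Next row=LF[4]=6
  step 4: row=6, L[6]='d', prepend. Next row=LF[6]=3
  step 5: row=3, L[3]='n', prepend. Next row=LF[3]=10
  step 6: row=10, L[10]='a', prepend. Next row=LF[10]=1
  step 7: row=1, L[1]='c', prepend. Next row=LF[1]=2
  step 8: row=2, L[2]='n', prepend. Next row=LF[2]=9
  step 9: row=9, L[9]='o', prepend. Next row=LF[9]=11
  step 10: row=11, L[11]='m', prepend. Next row=LF[11]=8
  step 11: row=8, L[8]='e', prepend. Next row=LF[8]=5
  step 12: row=5, L[5]='l', prepend. Next row=LF[5]=7
Reversed output: lemoncandle$

Answer: lemoncandle$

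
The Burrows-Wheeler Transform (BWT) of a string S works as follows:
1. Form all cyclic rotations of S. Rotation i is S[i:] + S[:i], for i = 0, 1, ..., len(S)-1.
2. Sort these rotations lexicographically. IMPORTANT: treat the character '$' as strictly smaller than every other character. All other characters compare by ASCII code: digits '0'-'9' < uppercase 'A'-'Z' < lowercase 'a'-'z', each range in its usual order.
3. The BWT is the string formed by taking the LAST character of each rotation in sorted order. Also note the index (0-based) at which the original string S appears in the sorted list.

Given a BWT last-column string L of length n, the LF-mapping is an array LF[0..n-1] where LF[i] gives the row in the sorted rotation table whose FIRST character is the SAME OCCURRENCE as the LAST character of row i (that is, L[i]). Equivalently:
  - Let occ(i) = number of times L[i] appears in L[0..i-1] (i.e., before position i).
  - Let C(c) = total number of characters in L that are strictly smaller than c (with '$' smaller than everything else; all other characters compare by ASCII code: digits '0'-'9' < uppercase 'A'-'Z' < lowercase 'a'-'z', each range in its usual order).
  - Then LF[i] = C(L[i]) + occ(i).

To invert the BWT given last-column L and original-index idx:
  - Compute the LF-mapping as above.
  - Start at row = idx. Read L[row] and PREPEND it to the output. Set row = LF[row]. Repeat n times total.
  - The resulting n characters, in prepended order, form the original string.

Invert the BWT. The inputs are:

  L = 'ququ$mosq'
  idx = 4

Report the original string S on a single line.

Answer: qosumquq$

Derivation:
LF mapping: 3 7 4 8 0 1 2 6 5
Walk LF starting at row 4, prepending L[row]:
  step 1: row=4, L[4]='$', prepend. Next row=LF[4]=0
  step 2: row=0, L[0]='q', prepend. Next row=LF[0]=3
  step 3: row=3, L[3]='u', prepend. Next row=LF[3]=8
  step 4: row=8, L[8]='q', prepend. Next row=LF[8]=5
  step 5: row=5, L[5]='m', prepend. Next row=LF[5]=1
  step 6: row=1, L[1]='u', prepend. Next row=LF[1]=7
  step 7: row=7, L[7]='s', prepend. Next row=LF[7]=6
  step 8: row=6, L[6]='o', prepend. Next row=LF[6]=2
  step 9: row=2, L[2]='q', prepend. Next row=LF[2]=4
Reversed output: qosumquq$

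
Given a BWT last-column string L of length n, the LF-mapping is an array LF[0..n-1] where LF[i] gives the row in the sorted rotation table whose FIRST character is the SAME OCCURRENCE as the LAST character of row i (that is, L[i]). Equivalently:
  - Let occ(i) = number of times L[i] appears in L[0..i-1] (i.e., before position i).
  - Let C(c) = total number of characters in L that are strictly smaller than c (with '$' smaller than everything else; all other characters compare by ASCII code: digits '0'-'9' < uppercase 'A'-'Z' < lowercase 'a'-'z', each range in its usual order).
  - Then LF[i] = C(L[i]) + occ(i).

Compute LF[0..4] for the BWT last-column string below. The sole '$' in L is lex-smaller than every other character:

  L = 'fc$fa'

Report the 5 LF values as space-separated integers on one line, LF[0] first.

Char counts: '$':1, 'a':1, 'c':1, 'f':2
C (first-col start): C('$')=0, C('a')=1, C('c')=2, C('f')=3
L[0]='f': occ=0, LF[0]=C('f')+0=3+0=3
L[1]='c': occ=0, LF[1]=C('c')+0=2+0=2
L[2]='$': occ=0, LF[2]=C('$')+0=0+0=0
L[3]='f': occ=1, LF[3]=C('f')+1=3+1=4
L[4]='a': occ=0, LF[4]=C('a')+0=1+0=1

Answer: 3 2 0 4 1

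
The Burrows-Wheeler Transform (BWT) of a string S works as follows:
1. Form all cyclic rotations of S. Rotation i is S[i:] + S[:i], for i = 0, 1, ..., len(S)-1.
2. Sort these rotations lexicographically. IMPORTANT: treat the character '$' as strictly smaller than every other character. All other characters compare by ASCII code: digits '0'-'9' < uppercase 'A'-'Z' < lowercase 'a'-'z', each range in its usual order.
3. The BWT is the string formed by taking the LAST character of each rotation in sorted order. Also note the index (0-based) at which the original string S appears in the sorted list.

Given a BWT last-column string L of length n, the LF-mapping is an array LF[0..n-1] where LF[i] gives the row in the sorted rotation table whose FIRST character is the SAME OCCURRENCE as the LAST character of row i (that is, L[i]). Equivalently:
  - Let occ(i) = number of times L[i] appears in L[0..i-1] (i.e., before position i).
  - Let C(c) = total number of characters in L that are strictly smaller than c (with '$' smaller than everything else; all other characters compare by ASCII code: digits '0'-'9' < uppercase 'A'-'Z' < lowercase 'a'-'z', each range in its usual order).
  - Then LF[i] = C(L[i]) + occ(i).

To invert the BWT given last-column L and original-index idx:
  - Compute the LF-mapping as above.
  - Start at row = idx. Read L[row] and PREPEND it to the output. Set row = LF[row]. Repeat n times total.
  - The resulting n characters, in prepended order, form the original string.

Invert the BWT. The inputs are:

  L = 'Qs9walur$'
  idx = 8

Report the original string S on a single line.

LF mapping: 2 6 1 8 3 4 7 5 0
Walk LF starting at row 8, prepending L[row]:
  step 1: row=8, L[8]='$', prepend. Next row=LF[8]=0
  step 2: row=0, L[0]='Q', prepend. Next row=LF[0]=2
  step 3: row=2, L[2]='9', prepend. Next row=LF[2]=1
  step 4: row=1, L[1]='s', prepend. Next row=LF[1]=6
  step 5: row=6, L[6]='u', prepend. Next row=LF[6]=7
  step 6: row=7, L[7]='r', prepend. Next row=LF[7]=5
  step 7: row=5, L[5]='l', prepend. Next row=LF[5]=4
  step 8: row=4, L[4]='a', prepend. Next row=LF[4]=3
  step 9: row=3, L[3]='w', prepend. Next row=LF[3]=8
Reversed output: walrus9Q$

Answer: walrus9Q$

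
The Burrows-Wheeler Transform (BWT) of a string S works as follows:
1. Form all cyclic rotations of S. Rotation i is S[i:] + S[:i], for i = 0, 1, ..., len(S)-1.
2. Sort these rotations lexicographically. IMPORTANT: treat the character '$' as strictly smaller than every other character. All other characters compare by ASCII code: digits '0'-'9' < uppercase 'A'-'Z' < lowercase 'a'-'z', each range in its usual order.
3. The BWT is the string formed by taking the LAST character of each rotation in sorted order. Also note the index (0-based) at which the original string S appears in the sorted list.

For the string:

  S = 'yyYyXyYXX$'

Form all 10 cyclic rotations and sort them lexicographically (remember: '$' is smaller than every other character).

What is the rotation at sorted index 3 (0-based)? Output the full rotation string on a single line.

All 10 rotations (rotation i = S[i:]+S[:i]):
  rot[0] = yyYyXyYXX$
  rot[1] = yYyXyYXX$y
  rot[2] = YyXyYXX$yy
  rot[3] = yXyYXX$yyY
  rot[4] = XyYXX$yyYy
  rot[5] = yYXX$yyYyX
  rot[6] = YXX$yyYyXy
  rot[7] = XX$yyYyXyY
  rot[8] = X$yyYyXyYX
  rot[9] = $yyYyXyYXX
Sorted (with $ < everything):
  sorted[0] = $yyYyXyYXX
  sorted[1] = X$yyYyXyYX
  sorted[2] = XX$yyYyXyY
  sorted[3] = XyYXX$yyYy
  sorted[4] = YXX$yyYyXy
  sorted[5] = YyXyYXX$yy
  sorted[6] = yXyYXX$yyY
  sorted[7] = yYXX$yyYyX
  sorted[8] = yYyXyYXX$y
  sorted[9] = yyYyXyYXX$
sorted[3] = XyYXX$yyYy

Answer: XyYXX$yyYy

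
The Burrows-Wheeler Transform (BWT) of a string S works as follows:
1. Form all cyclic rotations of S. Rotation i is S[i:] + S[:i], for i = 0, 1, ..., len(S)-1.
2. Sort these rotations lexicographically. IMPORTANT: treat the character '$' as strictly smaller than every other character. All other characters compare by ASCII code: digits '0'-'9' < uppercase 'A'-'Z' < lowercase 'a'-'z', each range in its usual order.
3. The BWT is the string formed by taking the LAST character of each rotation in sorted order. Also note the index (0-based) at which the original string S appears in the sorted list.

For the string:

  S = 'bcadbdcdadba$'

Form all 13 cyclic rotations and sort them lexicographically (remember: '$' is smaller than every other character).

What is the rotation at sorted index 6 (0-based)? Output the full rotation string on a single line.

All 13 rotations (rotation i = S[i:]+S[:i]):
  rot[0] = bcadbdcdadba$
  rot[1] = cadbdcdadba$b
  rot[2] = adbdcdadba$bc
  rot[3] = dbdcdadba$bca
  rot[4] = bdcdadba$bcad
  rot[5] = dcdadba$bcadb
  rot[6] = cdadba$bcadbd
  rot[7] = dadba$bcadbdc
  rot[8] = adba$bcadbdcd
  rot[9] = dba$bcadbdcda
  rot[10] = ba$bcadbdcdad
  rot[11] = a$bcadbdcdadb
  rot[12] = $bcadbdcdadba
Sorted (with $ < everything):
  sorted[0] = $bcadbdcdadba
  sorted[1] = a$bcadbdcdadb
  sorted[2] = adba$bcadbdcd
  sorted[3] = adbdcdadba$bc
  sorted[4] = ba$bcadbdcdad
  sorted[5] = bcadbdcdadba$
  sorted[6] = bdcdadba$bcad
  sorted[7] = cadbdcdadba$b
  sorted[8] = cdadba$bcadbd
  sorted[9] = dadba$bcadbdc
  sorted[10] = dba$bcadbdcda
  sorted[11] = dbdcdadba$bca
  sorted[12] = dcdadba$bcadb
sorted[6] = bdcdadba$bcad

Answer: bdcdadba$bcad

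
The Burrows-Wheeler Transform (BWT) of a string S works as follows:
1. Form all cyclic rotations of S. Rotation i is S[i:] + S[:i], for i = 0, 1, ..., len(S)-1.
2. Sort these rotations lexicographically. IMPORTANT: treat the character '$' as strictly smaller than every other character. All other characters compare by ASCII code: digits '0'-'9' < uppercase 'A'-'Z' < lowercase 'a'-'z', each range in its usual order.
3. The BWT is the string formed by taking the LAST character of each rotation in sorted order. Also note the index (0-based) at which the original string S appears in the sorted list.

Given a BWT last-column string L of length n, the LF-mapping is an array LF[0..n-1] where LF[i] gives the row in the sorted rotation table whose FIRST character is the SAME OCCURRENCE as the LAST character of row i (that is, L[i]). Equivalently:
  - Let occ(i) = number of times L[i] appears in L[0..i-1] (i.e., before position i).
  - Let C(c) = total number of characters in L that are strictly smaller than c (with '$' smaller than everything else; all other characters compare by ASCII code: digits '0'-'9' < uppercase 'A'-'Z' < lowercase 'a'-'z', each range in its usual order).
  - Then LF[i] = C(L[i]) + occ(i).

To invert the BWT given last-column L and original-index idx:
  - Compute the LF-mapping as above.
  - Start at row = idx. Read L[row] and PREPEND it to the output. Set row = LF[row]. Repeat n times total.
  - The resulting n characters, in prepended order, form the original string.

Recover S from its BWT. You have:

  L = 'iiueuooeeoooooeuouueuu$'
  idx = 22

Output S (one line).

Answer: uuuuoueieeoeuueooooooi$

Derivation:
LF mapping: 6 7 16 1 17 8 9 2 3 10 11 12 13 14 4 18 15 19 20 5 21 22 0
Walk LF starting at row 22, prepending L[row]:
  step 1: row=22, L[22]='$', prepend. Next row=LF[22]=0
  step 2: row=0, L[0]='i', prepend. Next row=LF[0]=6
  step 3: row=6, L[6]='o', prepend. Next row=LF[6]=9
  step 4: row=9, L[9]='o', prepend. Next row=LF[9]=10
  step 5: row=10, L[10]='o', prepend. Next row=LF[10]=11
  step 6: row=11, L[11]='o', prepend. Next row=LF[11]=12
  step 7: row=12, L[12]='o', prepend. Next row=LF[12]=13
  step 8: row=13, L[13]='o', prepend. Next row=LF[13]=14
  step 9: row=14, L[14]='e', prepend. Next row=LF[14]=4
  step 10: row=4, L[4]='u', prepend. Next row=LF[4]=17
  step 11: row=17, L[17]='u', prepend. Next row=LF[17]=19
  step 12: row=19, L[19]='e', prepend. Next row=LF[19]=5
  step 13: row=5, L[5]='o', prepend. Next row=LF[5]=8
  step 14: row=8, L[8]='e', prepend. Next row=LF[8]=3
  step 15: row=3, L[3]='e', prepend. Next row=LF[3]=1
  step 16: row=1, L[1]='i', prepend. Next row=LF[1]=7
  step 17: row=7, L[7]='e', prepend. Next row=LF[7]=2
  step 18: row=2, L[2]='u', prepend. Next row=LF[2]=16
  step 19: row=16, L[16]='o', prepend. Next row=LF[16]=15
  step 20: row=15, L[15]='u', prepend. Next row=LF[15]=18
  step 21: row=18, L[18]='u', prepend. Next row=LF[18]=20
  step 22: row=20, L[20]='u', prepend. Next row=LF[20]=21
  step 23: row=21, L[21]='u', prepend. Next row=LF[21]=22
Reversed output: uuuuoueieeoeuueooooooi$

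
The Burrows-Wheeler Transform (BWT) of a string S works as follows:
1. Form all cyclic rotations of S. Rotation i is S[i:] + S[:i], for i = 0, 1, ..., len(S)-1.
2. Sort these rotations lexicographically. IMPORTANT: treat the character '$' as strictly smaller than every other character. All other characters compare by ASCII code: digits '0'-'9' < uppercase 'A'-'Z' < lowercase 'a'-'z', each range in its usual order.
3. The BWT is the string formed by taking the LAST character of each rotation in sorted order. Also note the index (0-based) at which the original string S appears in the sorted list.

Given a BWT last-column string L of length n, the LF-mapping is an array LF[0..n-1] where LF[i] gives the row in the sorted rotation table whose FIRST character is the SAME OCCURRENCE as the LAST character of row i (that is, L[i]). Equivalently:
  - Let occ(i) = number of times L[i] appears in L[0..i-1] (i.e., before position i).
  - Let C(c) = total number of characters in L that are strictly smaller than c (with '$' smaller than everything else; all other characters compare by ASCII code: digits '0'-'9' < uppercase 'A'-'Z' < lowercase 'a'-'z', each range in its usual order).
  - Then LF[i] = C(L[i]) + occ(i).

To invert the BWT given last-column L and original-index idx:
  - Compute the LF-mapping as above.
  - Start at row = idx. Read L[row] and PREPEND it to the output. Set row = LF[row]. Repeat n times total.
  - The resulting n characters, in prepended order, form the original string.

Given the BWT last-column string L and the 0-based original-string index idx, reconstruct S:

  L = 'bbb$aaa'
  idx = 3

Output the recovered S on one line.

LF mapping: 4 5 6 0 1 2 3
Walk LF starting at row 3, prepending L[row]:
  step 1: row=3, L[3]='$', prepend. Next row=LF[3]=0
  step 2: row=0, L[0]='b', prepend. Next row=LF[0]=4
  step 3: row=4, L[4]='a', prepend. Next row=LF[4]=1
  step 4: row=1, L[1]='b', prepend. Next row=LF[1]=5
  step 5: row=5, L[5]='a', prepend. Next row=LF[5]=2
  step 6: row=2, L[2]='b', prepend. Next row=LF[2]=6
  step 7: row=6, L[6]='a', prepend. Next row=LF[6]=3
Reversed output: ababab$

Answer: ababab$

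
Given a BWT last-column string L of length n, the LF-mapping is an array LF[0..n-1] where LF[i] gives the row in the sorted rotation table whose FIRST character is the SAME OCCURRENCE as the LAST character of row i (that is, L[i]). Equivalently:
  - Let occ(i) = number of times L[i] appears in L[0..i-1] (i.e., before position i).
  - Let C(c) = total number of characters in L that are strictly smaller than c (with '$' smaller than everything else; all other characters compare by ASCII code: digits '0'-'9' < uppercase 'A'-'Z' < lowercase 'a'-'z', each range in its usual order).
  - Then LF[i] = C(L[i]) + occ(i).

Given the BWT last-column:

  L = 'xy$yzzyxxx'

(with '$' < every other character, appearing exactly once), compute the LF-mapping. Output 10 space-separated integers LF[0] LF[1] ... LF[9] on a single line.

Answer: 1 5 0 6 8 9 7 2 3 4

Derivation:
Char counts: '$':1, 'x':4, 'y':3, 'z':2
C (first-col start): C('$')=0, C('x')=1, C('y')=5, C('z')=8
L[0]='x': occ=0, LF[0]=C('x')+0=1+0=1
L[1]='y': occ=0, LF[1]=C('y')+0=5+0=5
L[2]='$': occ=0, LF[2]=C('$')+0=0+0=0
L[3]='y': occ=1, LF[3]=C('y')+1=5+1=6
L[4]='z': occ=0, LF[4]=C('z')+0=8+0=8
L[5]='z': occ=1, LF[5]=C('z')+1=8+1=9
L[6]='y': occ=2, LF[6]=C('y')+2=5+2=7
L[7]='x': occ=1, LF[7]=C('x')+1=1+1=2
L[8]='x': occ=2, LF[8]=C('x')+2=1+2=3
L[9]='x': occ=3, LF[9]=C('x')+3=1+3=4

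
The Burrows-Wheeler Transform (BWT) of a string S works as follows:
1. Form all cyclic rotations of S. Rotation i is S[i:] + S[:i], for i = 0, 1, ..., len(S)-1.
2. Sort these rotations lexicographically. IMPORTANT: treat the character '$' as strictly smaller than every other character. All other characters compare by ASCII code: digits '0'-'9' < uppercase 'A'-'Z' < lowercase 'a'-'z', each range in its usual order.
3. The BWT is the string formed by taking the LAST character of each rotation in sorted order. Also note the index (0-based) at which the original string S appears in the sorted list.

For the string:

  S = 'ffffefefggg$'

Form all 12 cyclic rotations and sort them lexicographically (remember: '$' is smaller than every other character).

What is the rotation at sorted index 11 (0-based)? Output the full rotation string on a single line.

Answer: ggg$ffffefef

Derivation:
All 12 rotations (rotation i = S[i:]+S[:i]):
  rot[0] = ffffefefggg$
  rot[1] = fffefefggg$f
  rot[2] = ffefefggg$ff
  rot[3] = fefefggg$fff
  rot[4] = efefggg$ffff
  rot[5] = fefggg$ffffe
  rot[6] = efggg$ffffef
  rot[7] = fggg$ffffefe
  rot[8] = ggg$ffffefef
  rot[9] = gg$ffffefefg
  rot[10] = g$ffffefefgg
  rot[11] = $ffffefefggg
Sorted (with $ < everything):
  sorted[0] = $ffffefefggg
  sorted[1] = efefggg$ffff
  sorted[2] = efggg$ffffef
  sorted[3] = fefefggg$fff
  sorted[4] = fefggg$ffffe
  sorted[5] = ffefefggg$ff
  sorted[6] = fffefefggg$f
  sorted[7] = ffffefefggg$
  sorted[8] = fggg$ffffefe
  sorted[9] = g$ffffefefgg
  sorted[10] = gg$ffffefefg
  sorted[11] = ggg$ffffefef
sorted[11] = ggg$ffffefef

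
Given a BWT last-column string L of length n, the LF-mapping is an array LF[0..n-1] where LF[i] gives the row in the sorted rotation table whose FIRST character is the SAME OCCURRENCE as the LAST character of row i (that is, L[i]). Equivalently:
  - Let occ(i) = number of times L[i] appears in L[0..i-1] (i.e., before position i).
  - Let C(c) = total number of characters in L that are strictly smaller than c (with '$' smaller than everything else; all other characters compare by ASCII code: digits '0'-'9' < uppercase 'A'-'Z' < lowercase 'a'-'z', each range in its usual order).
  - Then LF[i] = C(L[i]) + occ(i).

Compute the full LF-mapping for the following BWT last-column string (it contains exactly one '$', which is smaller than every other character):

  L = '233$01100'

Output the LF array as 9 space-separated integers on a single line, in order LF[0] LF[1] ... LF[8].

Char counts: '$':1, '0':3, '1':2, '2':1, '3':2
C (first-col start): C('$')=0, C('0')=1, C('1')=4, C('2')=6, C('3')=7
L[0]='2': occ=0, LF[0]=C('2')+0=6+0=6
L[1]='3': occ=0, LF[1]=C('3')+0=7+0=7
L[2]='3': occ=1, LF[2]=C('3')+1=7+1=8
L[3]='$': occ=0, LF[3]=C('$')+0=0+0=0
L[4]='0': occ=0, LF[4]=C('0')+0=1+0=1
L[5]='1': occ=0, LF[5]=C('1')+0=4+0=4
L[6]='1': occ=1, LF[6]=C('1')+1=4+1=5
L[7]='0': occ=1, LF[7]=C('0')+1=1+1=2
L[8]='0': occ=2, LF[8]=C('0')+2=1+2=3

Answer: 6 7 8 0 1 4 5 2 3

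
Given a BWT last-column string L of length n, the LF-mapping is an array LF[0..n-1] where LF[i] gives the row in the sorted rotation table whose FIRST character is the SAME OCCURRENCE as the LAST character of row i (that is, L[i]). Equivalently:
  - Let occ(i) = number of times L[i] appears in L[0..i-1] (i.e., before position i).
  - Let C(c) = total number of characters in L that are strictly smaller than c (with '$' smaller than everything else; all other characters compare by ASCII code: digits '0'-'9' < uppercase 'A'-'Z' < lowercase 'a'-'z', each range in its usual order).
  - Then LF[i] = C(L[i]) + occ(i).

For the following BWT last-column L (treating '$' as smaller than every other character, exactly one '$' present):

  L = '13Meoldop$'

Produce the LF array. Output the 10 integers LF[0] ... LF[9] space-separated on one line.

Char counts: '$':1, '1':1, '3':1, 'M':1, 'd':1, 'e':1, 'l':1, 'o':2, 'p':1
C (first-col start): C('$')=0, C('1')=1, C('3')=2, C('M')=3, C('d')=4, C('e')=5, C('l')=6, C('o')=7, C('p')=9
L[0]='1': occ=0, LF[0]=C('1')+0=1+0=1
L[1]='3': occ=0, LF[1]=C('3')+0=2+0=2
L[2]='M': occ=0, LF[2]=C('M')+0=3+0=3
L[3]='e': occ=0, LF[3]=C('e')+0=5+0=5
L[4]='o': occ=0, LF[4]=C('o')+0=7+0=7
L[5]='l': occ=0, LF[5]=C('l')+0=6+0=6
L[6]='d': occ=0, LF[6]=C('d')+0=4+0=4
L[7]='o': occ=1, LF[7]=C('o')+1=7+1=8
L[8]='p': occ=0, LF[8]=C('p')+0=9+0=9
L[9]='$': occ=0, LF[9]=C('$')+0=0+0=0

Answer: 1 2 3 5 7 6 4 8 9 0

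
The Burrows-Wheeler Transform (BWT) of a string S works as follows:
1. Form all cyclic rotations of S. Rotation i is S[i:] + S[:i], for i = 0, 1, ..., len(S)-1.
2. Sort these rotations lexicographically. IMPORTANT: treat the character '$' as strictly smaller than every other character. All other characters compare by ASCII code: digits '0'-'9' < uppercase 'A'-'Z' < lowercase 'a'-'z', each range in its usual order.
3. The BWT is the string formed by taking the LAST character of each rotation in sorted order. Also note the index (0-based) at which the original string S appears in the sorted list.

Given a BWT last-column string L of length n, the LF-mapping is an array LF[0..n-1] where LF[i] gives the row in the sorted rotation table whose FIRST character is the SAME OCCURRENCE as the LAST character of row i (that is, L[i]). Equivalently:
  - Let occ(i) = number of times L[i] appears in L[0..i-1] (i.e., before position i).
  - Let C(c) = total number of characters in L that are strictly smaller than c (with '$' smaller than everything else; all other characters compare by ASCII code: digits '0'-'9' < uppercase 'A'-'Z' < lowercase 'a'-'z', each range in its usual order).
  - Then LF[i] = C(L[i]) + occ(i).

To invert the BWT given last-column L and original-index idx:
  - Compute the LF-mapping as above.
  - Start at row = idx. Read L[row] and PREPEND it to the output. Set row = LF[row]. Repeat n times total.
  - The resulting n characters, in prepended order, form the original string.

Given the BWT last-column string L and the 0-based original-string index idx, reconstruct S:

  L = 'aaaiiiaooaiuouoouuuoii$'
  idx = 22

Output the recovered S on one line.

LF mapping: 1 2 3 6 7 8 4 12 13 5 9 18 14 19 15 16 20 21 22 17 10 11 0
Walk LF starting at row 22, prepending L[row]:
  step 1: row=22, L[22]='$', prepend. Next row=LF[22]=0
  step 2: row=0, L[0]='a', prepend. Next row=LF[0]=1
  step 3: row=1, L[1]='a', prepend. Next row=LF[1]=2
  step 4: row=2, L[2]='a', prepend. Next row=LF[2]=3
  step 5: row=3, L[3]='i', prepend. Next row=LF[3]=6
  step 6: row=6, L[6]='a', prepend. Next row=LF[6]=4
  step 7: row=4, L[4]='i', prepend. Next row=LF[4]=7
  step 8: row=7, L[7]='o', prepend. Next row=LF[7]=12
  step 9: row=12, L[12]='o', prepend. Next row=LF[12]=14
  step 10: row=14, L[14]='o', prepend. Next row=LF[14]=15
  step 11: row=15, L[15]='o', prepend. Next row=LF[15]=16
  step 12: row=16, L[16]='u', prepend. Next row=LF[16]=20
  step 13: row=20, L[20]='i', prepend. Next row=LF[20]=10
  step 14: row=10, L[10]='i', prepend. Next row=LF[10]=9
  step 15: row=9, L[9]='a', prepend. Next row=LF[9]=5
  step 16: row=5, L[5]='i', prepend. Next row=LF[5]=8
  step 17: row=8, L[8]='o', prepend. Next row=LF[8]=13
  step 18: row=13, L[13]='u', prepend. Next row=LF[13]=19
  step 19: row=19, L[19]='o', prepend. Next row=LF[19]=17
  step 20: row=17, L[17]='u', prepend. Next row=LF[17]=21
  step 21: row=21, L[21]='i', prepend. Next row=LF[21]=11
  step 22: row=11, L[11]='u', prepend. Next row=LF[11]=18
  step 23: row=18, L[18]='u', prepend. Next row=LF[18]=22
Reversed output: uuiuouoiaiiuooooiaiaaa$

Answer: uuiuouoiaiiuooooiaiaaa$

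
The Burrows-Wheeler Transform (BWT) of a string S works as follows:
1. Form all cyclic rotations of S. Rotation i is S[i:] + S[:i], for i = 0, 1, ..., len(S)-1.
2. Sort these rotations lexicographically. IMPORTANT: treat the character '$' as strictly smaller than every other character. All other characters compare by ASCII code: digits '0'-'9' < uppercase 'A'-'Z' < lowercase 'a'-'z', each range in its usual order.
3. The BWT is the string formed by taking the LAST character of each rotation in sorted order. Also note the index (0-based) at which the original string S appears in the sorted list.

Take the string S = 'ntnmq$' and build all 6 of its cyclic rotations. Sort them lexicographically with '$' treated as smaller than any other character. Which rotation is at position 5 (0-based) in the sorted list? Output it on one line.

Answer: tnmq$n

Derivation:
All 6 rotations (rotation i = S[i:]+S[:i]):
  rot[0] = ntnmq$
  rot[1] = tnmq$n
  rot[2] = nmq$nt
  rot[3] = mq$ntn
  rot[4] = q$ntnm
  rot[5] = $ntnmq
Sorted (with $ < everything):
  sorted[0] = $ntnmq
  sorted[1] = mq$ntn
  sorted[2] = nmq$nt
  sorted[3] = ntnmq$
  sorted[4] = q$ntnm
  sorted[5] = tnmq$n
sorted[5] = tnmq$n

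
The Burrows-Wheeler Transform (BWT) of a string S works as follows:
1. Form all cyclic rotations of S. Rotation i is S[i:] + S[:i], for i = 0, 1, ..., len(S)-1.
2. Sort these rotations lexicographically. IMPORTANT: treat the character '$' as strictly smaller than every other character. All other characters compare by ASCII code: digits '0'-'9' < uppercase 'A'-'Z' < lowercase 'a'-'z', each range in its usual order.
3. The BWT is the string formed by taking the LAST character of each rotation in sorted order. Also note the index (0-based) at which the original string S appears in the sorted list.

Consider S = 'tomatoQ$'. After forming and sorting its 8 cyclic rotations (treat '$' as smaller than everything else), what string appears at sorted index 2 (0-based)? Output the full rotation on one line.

Answer: atoQ$tom

Derivation:
All 8 rotations (rotation i = S[i:]+S[:i]):
  rot[0] = tomatoQ$
  rot[1] = omatoQ$t
  rot[2] = matoQ$to
  rot[3] = atoQ$tom
  rot[4] = toQ$toma
  rot[5] = oQ$tomat
  rot[6] = Q$tomato
  rot[7] = $tomatoQ
Sorted (with $ < everything):
  sorted[0] = $tomatoQ
  sorted[1] = Q$tomato
  sorted[2] = atoQ$tom
  sorted[3] = matoQ$to
  sorted[4] = oQ$tomat
  sorted[5] = omatoQ$t
  sorted[6] = toQ$toma
  sorted[7] = tomatoQ$
sorted[2] = atoQ$tom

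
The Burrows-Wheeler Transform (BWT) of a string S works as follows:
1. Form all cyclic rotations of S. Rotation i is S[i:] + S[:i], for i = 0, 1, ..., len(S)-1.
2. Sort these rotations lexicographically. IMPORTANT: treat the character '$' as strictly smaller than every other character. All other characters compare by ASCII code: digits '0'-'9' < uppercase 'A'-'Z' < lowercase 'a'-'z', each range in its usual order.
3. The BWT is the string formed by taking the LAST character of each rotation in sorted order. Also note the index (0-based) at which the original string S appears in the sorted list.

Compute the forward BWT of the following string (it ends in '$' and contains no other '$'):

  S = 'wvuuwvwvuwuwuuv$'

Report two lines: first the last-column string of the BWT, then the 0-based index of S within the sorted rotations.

All 16 rotations (rotation i = S[i:]+S[:i]):
  rot[0] = wvuuwvwvuwuwuuv$
  rot[1] = vuuwvwvuwuwuuv$w
  rot[2] = uuwvwvuwuwuuv$wv
  rot[3] = uwvwvuwuwuuv$wvu
  rot[4] = wvwvuwuwuuv$wvuu
  rot[5] = vwvuwuwuuv$wvuuw
  rot[6] = wvuwuwuuv$wvuuwv
  rot[7] = vuwuwuuv$wvuuwvw
  rot[8] = uwuwuuv$wvuuwvwv
  rot[9] = wuwuuv$wvuuwvwvu
  rot[10] = uwuuv$wvuuwvwvuw
  rot[11] = wuuv$wvuuwvwvuwu
  rot[12] = uuv$wvuuwvwvuwuw
  rot[13] = uv$wvuuwvwvuwuwu
  rot[14] = v$wvuuwvwvuwuwuu
  rot[15] = $wvuuwvwvuwuwuuv
Sorted (with $ < everything):
  sorted[0] = $wvuuwvwvuwuwuuv  (last char: 'v')
  sorted[1] = uuv$wvuuwvwvuwuw  (last char: 'w')
  sorted[2] = uuwvwvuwuwuuv$wv  (last char: 'v')
  sorted[3] = uv$wvuuwvwvuwuwu  (last char: 'u')
  sorted[4] = uwuuv$wvuuwvwvuw  (last char: 'w')
  sorted[5] = uwuwuuv$wvuuwvwv  (last char: 'v')
  sorted[6] = uwvwvuwuwuuv$wvu  (last char: 'u')
  sorted[7] = v$wvuuwvwvuwuwuu  (last char: 'u')
  sorted[8] = vuuwvwvuwuwuuv$w  (last char: 'w')
  sorted[9] = vuwuwuuv$wvuuwvw  (last char: 'w')
  sorted[10] = vwvuwuwuuv$wvuuw  (last char: 'w')
  sorted[11] = wuuv$wvuuwvwvuwu  (last char: 'u')
  sorted[12] = wuwuuv$wvuuwvwvu  (last char: 'u')
  sorted[13] = wvuuwvwvuwuwuuv$  (last char: '$')
  sorted[14] = wvuwuwuuv$wvuuwv  (last char: 'v')
  sorted[15] = wvwvuwuwuuv$wvuu  (last char: 'u')
Last column: vwvuwvuuwwwuu$vu
Original string S is at sorted index 13

Answer: vwvuwvuuwwwuu$vu
13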